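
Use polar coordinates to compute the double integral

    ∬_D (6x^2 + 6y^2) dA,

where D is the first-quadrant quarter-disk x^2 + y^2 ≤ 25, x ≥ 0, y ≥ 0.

The region D is 0 ≤ r ≤ 5, 0 ≤ θ ≤ π/2 in polar coordinates, where x = r cos(θ), y = r sin(θ), and dA = r dr dθ.

Under the substitution, the integrand becomes 6r^2, so

    ∬_D (6x^2 + 6y^2) dA = ∫_{0}^{π/2} ∫_{0}^{5} (6r^2) · r dr dθ.

Inner integral (in r): ∫_{0}^{5} (6r^2) · r dr = 1875/2.

Outer integral (in θ): ∫_{0}^{π/2} (1875/2) dθ = 1875π/4.

Therefore ∬_D (6x^2 + 6y^2) dA = 1875π/4.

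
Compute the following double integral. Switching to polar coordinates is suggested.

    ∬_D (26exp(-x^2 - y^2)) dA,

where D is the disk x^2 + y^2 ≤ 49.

The region D is 0 ≤ r ≤ 7, 0 ≤ θ ≤ 2π in polar coordinates, where x = r cos(θ), y = r sin(θ), and dA = r dr dθ.

Under the substitution, the integrand becomes 26exp(-r^2), so

    ∬_D (26exp(-x^2 - y^2)) dA = ∫_{0}^{2π} ∫_{0}^{7} (26exp(-r^2)) · r dr dθ.

Inner integral (in r): ∫_{0}^{7} (26exp(-r^2)) · r dr = 13 - 13exp(-49).

Outer integral (in θ): ∫_{0}^{2π} (13 - 13exp(-49)) dθ = -26π exp(-49) + 26π.

Therefore ∬_D (26exp(-x^2 - y^2)) dA = -26π exp(-49) + 26π.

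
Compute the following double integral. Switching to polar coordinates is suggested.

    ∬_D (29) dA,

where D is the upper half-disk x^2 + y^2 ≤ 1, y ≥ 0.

The region D is 0 ≤ r ≤ 1, 0 ≤ θ ≤ π in polar coordinates, where x = r cos(θ), y = r sin(θ), and dA = r dr dθ.

Under the substitution, the integrand becomes 29, so

    ∬_D (29) dA = ∫_{0}^{π} ∫_{0}^{1} (29) · r dr dθ.

Inner integral (in r): ∫_{0}^{1} (29) · r dr = 29/2.

Outer integral (in θ): ∫_{0}^{π} (29/2) dθ = 29π/2.

Therefore ∬_D (29) dA = 29π/2.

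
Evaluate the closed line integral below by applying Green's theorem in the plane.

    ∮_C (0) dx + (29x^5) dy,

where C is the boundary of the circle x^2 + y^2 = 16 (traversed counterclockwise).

Green's theorem converts the closed line integral into a double integral over the enclosed region D:

    ∮_C P dx + Q dy = ∬_D (∂Q/∂x - ∂P/∂y) dA.

Here P = 0, Q = 29x^5, so

    ∂Q/∂x = 145x^4,    ∂P/∂y = 0,
    ∂Q/∂x - ∂P/∂y = 145x^4.

D is the region x^2 + y^2 ≤ 16. Evaluating the double integral:

In polar coordinates (x = r cos θ, y = r sin θ, dA = r dr dθ) the integrand becomes 145r^4cos(θ)^4, so

    ∬_D (145x^4) dA = ∫_0^{2π} ∫_0^{4} (145r^4cos(θ)^4) · r dr dθ.

Inner (r from 0 to 4): 296960cos(θ)^4/3.
Outer (θ from 0 to 2π): 74240π.

Therefore ∮_C P dx + Q dy = 74240π.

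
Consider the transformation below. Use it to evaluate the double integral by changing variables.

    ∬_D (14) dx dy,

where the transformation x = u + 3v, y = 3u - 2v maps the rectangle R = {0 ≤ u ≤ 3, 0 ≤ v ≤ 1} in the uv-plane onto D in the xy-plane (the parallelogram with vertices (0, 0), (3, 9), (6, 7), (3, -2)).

Compute the Jacobian determinant of (x, y) with respect to (u, v):

    ∂(x,y)/∂(u,v) = | 1  3 | = (1)(-2) - (3)(3) = -11.
                   | 3  -2 |

Its absolute value is |J| = 11 (the area scaling factor).

Substituting x = u + 3v, y = 3u - 2v into the integrand,

    14 → 14,

so the integral becomes

    ∬_R (14) · |J| du dv = ∫_0^3 ∫_0^1 (154) dv du.

Inner (v): 154.
Outer (u): 462.

Therefore ∬_D (14) dx dy = 462.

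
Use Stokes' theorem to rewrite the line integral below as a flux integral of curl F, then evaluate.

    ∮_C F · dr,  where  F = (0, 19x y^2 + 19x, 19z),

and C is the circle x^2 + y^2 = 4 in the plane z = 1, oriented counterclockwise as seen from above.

Let S be the flat disk x^2 + y^2 ≤ 4 in the plane z = 1, with upward unit normal n̂ = ẑ. By Stokes' theorem,

    ∮_C F · dr = ∬_S (∇ × F) · n̂ dS = ∬_D (curl F)_z dA,

where D is the disk x^2 + y^2 ≤ 4.

Compute the curl of F = (0, 19x y^2 + 19x, 19z):
    (∇ × F)_x = ∂F_z/∂y - ∂F_y/∂z = 0,
    (∇ × F)_y = ∂F_x/∂z - ∂F_z/∂x = 0,
    (∇ × F)_z = ∂F_y/∂x - ∂F_x/∂y = 19y^2 + 19.

On z = 1, (curl F)_z = 19y^2 + 19.

Convert to polar (x = r cos θ, y = r sin θ, dA = r dr dθ); the integrand becomes 19r^2sin(θ)^2 + 19, so

    ∬_D (curl F)_z dA = ∫_0^{2π} ∫_0^{2} (19r^2sin(θ)^2 + 19) · r dr dθ.

Inner (r from 0 to 2): 76 - 38cos(2θ).
Outer (θ from 0 to 2π): 152π.

Therefore ∮_C F · dr = 152π.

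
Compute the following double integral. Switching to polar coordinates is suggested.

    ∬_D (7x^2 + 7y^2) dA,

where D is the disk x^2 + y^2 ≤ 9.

The region D is 0 ≤ r ≤ 3, 0 ≤ θ ≤ 2π in polar coordinates, where x = r cos(θ), y = r sin(θ), and dA = r dr dθ.

Under the substitution, the integrand becomes 7r^2, so

    ∬_D (7x^2 + 7y^2) dA = ∫_{0}^{2π} ∫_{0}^{3} (7r^2) · r dr dθ.

Inner integral (in r): ∫_{0}^{3} (7r^2) · r dr = 567/4.

Outer integral (in θ): ∫_{0}^{2π} (567/4) dθ = 567π/2.

Therefore ∬_D (7x^2 + 7y^2) dA = 567π/2.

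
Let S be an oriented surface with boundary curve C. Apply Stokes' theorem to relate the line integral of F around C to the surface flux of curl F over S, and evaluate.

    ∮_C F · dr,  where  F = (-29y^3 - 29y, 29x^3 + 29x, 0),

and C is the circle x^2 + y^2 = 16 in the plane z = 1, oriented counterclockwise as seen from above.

Let S be the flat disk x^2 + y^2 ≤ 16 in the plane z = 1, with upward unit normal n̂ = ẑ. By Stokes' theorem,

    ∮_C F · dr = ∬_S (∇ × F) · n̂ dS = ∬_D (curl F)_z dA,

where D is the disk x^2 + y^2 ≤ 16.

Compute the curl of F = (-29y^3 - 29y, 29x^3 + 29x, 0):
    (∇ × F)_x = ∂F_z/∂y - ∂F_y/∂z = 0,
    (∇ × F)_y = ∂F_x/∂z - ∂F_z/∂x = 0,
    (∇ × F)_z = ∂F_y/∂x - ∂F_x/∂y = 87x^2 + 87y^2 + 58.

On z = 1, (curl F)_z = 87x^2 + 87y^2 + 58.

Convert to polar (x = r cos θ, y = r sin θ, dA = r dr dθ); the integrand becomes 87r^2 + 58, so

    ∬_D (curl F)_z dA = ∫_0^{2π} ∫_0^{4} (87r^2 + 58) · r dr dθ.

Inner (r from 0 to 4): 6032.
Outer (θ from 0 to 2π): 12064π.

Therefore ∮_C F · dr = 12064π.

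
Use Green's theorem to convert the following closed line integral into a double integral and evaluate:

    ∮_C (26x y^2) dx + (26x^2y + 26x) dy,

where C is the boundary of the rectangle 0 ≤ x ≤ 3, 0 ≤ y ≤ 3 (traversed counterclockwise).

Green's theorem converts the closed line integral into a double integral over the enclosed region D:

    ∮_C P dx + Q dy = ∬_D (∂Q/∂x - ∂P/∂y) dA.

Here P = 26x y^2, Q = 26x^2y + 26x, so

    ∂Q/∂x = 52x y + 26,    ∂P/∂y = 52x y,
    ∂Q/∂x - ∂P/∂y = 26.

D is the region 0 ≤ x ≤ 3, 0 ≤ y ≤ 3. Evaluating the double integral:

    ∬_D (26) dA = ∫_0^{3} ∫_0^{3} (26) dy dx.

Inner (y from 0 to 3): 78.
Outer (x from 0 to 3): 234.

Therefore ∮_C P dx + Q dy = 234.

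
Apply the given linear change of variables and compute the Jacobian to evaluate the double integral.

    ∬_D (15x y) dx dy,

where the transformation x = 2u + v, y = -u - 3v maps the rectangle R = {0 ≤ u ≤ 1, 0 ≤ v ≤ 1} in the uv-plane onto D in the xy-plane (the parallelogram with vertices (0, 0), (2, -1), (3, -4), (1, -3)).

Compute the Jacobian determinant of (x, y) with respect to (u, v):

    ∂(x,y)/∂(u,v) = | 2  1 | = (2)(-3) - (1)(-1) = -5.
                   | -1  -3 |

Its absolute value is |J| = 5 (the area scaling factor).

Substituting x = 2u + v, y = -u - 3v into the integrand,

    15x y → -30u^2 - 105u v - 45v^2,

so the integral becomes

    ∬_R (-30u^2 - 105u v - 45v^2) · |J| du dv = ∫_0^1 ∫_0^1 (-150u^2 - 525u v - 225v^2) dv du.

Inner (v): -150u^2 - 525u/2 - 75.
Outer (u): -1025/4.

Therefore ∬_D (15x y) dx dy = -1025/4.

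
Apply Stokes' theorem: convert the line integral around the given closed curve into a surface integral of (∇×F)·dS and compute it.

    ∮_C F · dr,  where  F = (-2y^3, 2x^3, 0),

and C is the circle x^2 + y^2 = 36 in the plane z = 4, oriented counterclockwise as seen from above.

Let S be the flat disk x^2 + y^2 ≤ 36 in the plane z = 4, with upward unit normal n̂ = ẑ. By Stokes' theorem,

    ∮_C F · dr = ∬_S (∇ × F) · n̂ dS = ∬_D (curl F)_z dA,

where D is the disk x^2 + y^2 ≤ 36.

Compute the curl of F = (-2y^3, 2x^3, 0):
    (∇ × F)_x = ∂F_z/∂y - ∂F_y/∂z = 0,
    (∇ × F)_y = ∂F_x/∂z - ∂F_z/∂x = 0,
    (∇ × F)_z = ∂F_y/∂x - ∂F_x/∂y = 6x^2 + 6y^2.

On z = 4, (curl F)_z = 6x^2 + 6y^2.

Convert to polar (x = r cos θ, y = r sin θ, dA = r dr dθ); the integrand becomes 6r^2, so

    ∬_D (curl F)_z dA = ∫_0^{2π} ∫_0^{6} (6r^2) · r dr dθ.

Inner (r from 0 to 6): 1944.
Outer (θ from 0 to 2π): 3888π.

Therefore ∮_C F · dr = 3888π.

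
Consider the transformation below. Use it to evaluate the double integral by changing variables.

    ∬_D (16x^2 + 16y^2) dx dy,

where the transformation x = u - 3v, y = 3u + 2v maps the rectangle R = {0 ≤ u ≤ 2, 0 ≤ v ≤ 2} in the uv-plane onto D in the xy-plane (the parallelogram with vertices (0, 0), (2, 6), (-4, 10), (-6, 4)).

Compute the Jacobian determinant of (x, y) with respect to (u, v):

    ∂(x,y)/∂(u,v) = | 1  -3 | = (1)(2) - (-3)(3) = 11.
                   | 3  2 |

Its absolute value is |J| = 11 (the area scaling factor).

Substituting x = u - 3v, y = 3u + 2v into the integrand,

    16x^2 + 16y^2 → 160u^2 + 96u v + 208v^2,

so the integral becomes

    ∬_R (160u^2 + 96u v + 208v^2) · |J| du dv = ∫_0^2 ∫_0^2 (1760u^2 + 1056u v + 2288v^2) dv du.

Inner (v): 3520u^2 + 2112u + 18304/3.
Outer (u): 77440/3.

Therefore ∬_D (16x^2 + 16y^2) dx dy = 77440/3.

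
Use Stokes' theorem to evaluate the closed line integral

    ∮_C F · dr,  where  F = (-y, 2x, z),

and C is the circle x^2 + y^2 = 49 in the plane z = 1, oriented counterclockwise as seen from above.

Let S be the flat disk x^2 + y^2 ≤ 49 in the plane z = 1, with upward unit normal n̂ = ẑ. By Stokes' theorem,

    ∮_C F · dr = ∬_S (∇ × F) · n̂ dS = ∬_D (curl F)_z dA,

where D is the disk x^2 + y^2 ≤ 49.

Compute the curl of F = (-y, 2x, z):
    (∇ × F)_x = ∂F_z/∂y - ∂F_y/∂z = 0,
    (∇ × F)_y = ∂F_x/∂z - ∂F_z/∂x = 0,
    (∇ × F)_z = ∂F_y/∂x - ∂F_x/∂y = 3.

On z = 1, (curl F)_z = 3.

Convert to polar (x = r cos θ, y = r sin θ, dA = r dr dθ); the integrand becomes 3, so

    ∬_D (curl F)_z dA = ∫_0^{2π} ∫_0^{7} (3) · r dr dθ.

Inner (r from 0 to 7): 147/2.
Outer (θ from 0 to 2π): 147π.

Therefore ∮_C F · dr = 147π.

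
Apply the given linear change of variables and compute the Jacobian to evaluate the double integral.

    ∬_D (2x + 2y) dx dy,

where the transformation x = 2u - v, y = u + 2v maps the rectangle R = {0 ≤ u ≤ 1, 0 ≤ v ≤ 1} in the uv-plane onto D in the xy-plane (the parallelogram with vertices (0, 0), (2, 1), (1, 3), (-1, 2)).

Compute the Jacobian determinant of (x, y) with respect to (u, v):

    ∂(x,y)/∂(u,v) = | 2  -1 | = (2)(2) - (-1)(1) = 5.
                   | 1  2 |

Its absolute value is |J| = 5 (the area scaling factor).

Substituting x = 2u - v, y = u + 2v into the integrand,

    2x + 2y → 6u + 2v,

so the integral becomes

    ∬_R (6u + 2v) · |J| du dv = ∫_0^1 ∫_0^1 (30u + 10v) dv du.

Inner (v): 30u + 5.
Outer (u): 20.

Therefore ∬_D (2x + 2y) dx dy = 20.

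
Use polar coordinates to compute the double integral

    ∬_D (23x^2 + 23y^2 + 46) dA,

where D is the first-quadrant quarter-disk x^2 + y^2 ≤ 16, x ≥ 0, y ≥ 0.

The region D is 0 ≤ r ≤ 4, 0 ≤ θ ≤ π/2 in polar coordinates, where x = r cos(θ), y = r sin(θ), and dA = r dr dθ.

Under the substitution, the integrand becomes 23r^2 + 46, so

    ∬_D (23x^2 + 23y^2 + 46) dA = ∫_{0}^{π/2} ∫_{0}^{4} (23r^2 + 46) · r dr dθ.

Inner integral (in r): ∫_{0}^{4} (23r^2 + 46) · r dr = 1840.

Outer integral (in θ): ∫_{0}^{π/2} (1840) dθ = 920π.

Therefore ∬_D (23x^2 + 23y^2 + 46) dA = 920π.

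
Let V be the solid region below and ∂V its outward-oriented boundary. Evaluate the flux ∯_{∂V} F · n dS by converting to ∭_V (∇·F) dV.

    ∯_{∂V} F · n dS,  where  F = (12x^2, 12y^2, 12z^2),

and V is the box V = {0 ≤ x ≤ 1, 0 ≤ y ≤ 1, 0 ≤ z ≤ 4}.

By the divergence theorem,

    ∯_{∂V} F · n dS = ∭_V (∇ · F) dV.

Compute the divergence:
    ∇ · F = ∂F_x/∂x + ∂F_y/∂y + ∂F_z/∂z = 24x + 24y + 24z.

V is a rectangular box, so dV = dx dy dz with 0 ≤ x ≤ 1, 0 ≤ y ≤ 1, 0 ≤ z ≤ 4.

Integrate (24x + 24y + 24z) over V as an iterated integral:

    ∭_V (∇·F) dV = ∫_0^{1} ∫_0^{1} ∫_0^{4} (24x + 24y + 24z) dz dy dx.

Inner (z from 0 to 4): 96x + 96y + 192.
Middle (y from 0 to 1): 96x + 240.
Outer (x from 0 to 1): 288.

Therefore ∯_{∂V} F · n dS = 288.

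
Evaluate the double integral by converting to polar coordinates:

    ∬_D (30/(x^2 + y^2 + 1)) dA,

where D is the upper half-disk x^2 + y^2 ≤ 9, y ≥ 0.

The region D is 0 ≤ r ≤ 3, 0 ≤ θ ≤ π in polar coordinates, where x = r cos(θ), y = r sin(θ), and dA = r dr dθ.

Under the substitution, the integrand becomes 30/(r^2 + 1), so

    ∬_D (30/(x^2 + y^2 + 1)) dA = ∫_{0}^{π} ∫_{0}^{3} (30/(r^2 + 1)) · r dr dθ.

Inner integral (in r): ∫_{0}^{3} (30/(r^2 + 1)) · r dr = log(1000000000000000).

Outer integral (in θ): ∫_{0}^{π} (log(1000000000000000)) dθ = log(1000000000000000^π).

Therefore ∬_D (30/(x^2 + y^2 + 1)) dA = log(1000000000000000^π).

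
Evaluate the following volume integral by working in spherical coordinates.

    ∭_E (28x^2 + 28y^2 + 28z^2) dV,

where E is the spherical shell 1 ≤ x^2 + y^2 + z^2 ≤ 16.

In spherical coordinates, x = ρ sin(φ) cos(θ), y = ρ sin(φ) sin(θ), z = ρ cos(φ), and dV = ρ^2 sin(φ) dρ dφ dθ.

The integrand becomes 28ρ^2, so

    ∭_E (28x^2 + 28y^2 + 28z^2) dV = ∫_{0}^{2π} ∫_{0}^{π} ∫_{1}^{4} (28ρ^2) · ρ^2 sin(φ) dρ dφ dθ.

Inner (ρ): 28644sin(φ)/5.
Middle (φ): 57288/5.
Outer (θ): 114576π/5.

Therefore the triple integral equals 114576π/5.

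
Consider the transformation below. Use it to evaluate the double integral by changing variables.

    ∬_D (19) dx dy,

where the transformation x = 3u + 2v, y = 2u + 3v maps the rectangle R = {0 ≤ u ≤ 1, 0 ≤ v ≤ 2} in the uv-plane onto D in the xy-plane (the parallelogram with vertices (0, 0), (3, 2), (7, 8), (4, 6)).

Compute the Jacobian determinant of (x, y) with respect to (u, v):

    ∂(x,y)/∂(u,v) = | 3  2 | = (3)(3) - (2)(2) = 5.
                   | 2  3 |

Its absolute value is |J| = 5 (the area scaling factor).

Substituting x = 3u + 2v, y = 2u + 3v into the integrand,

    19 → 19,

so the integral becomes

    ∬_R (19) · |J| du dv = ∫_0^1 ∫_0^2 (95) dv du.

Inner (v): 190.
Outer (u): 190.

Therefore ∬_D (19) dx dy = 190.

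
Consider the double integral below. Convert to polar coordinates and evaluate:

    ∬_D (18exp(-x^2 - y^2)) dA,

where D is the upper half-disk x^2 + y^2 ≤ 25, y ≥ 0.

The region D is 0 ≤ r ≤ 5, 0 ≤ θ ≤ π in polar coordinates, where x = r cos(θ), y = r sin(θ), and dA = r dr dθ.

Under the substitution, the integrand becomes 18exp(-r^2), so

    ∬_D (18exp(-x^2 - y^2)) dA = ∫_{0}^{π} ∫_{0}^{5} (18exp(-r^2)) · r dr dθ.

Inner integral (in r): ∫_{0}^{5} (18exp(-r^2)) · r dr = 9 - 9exp(-25).

Outer integral (in θ): ∫_{0}^{π} (9 - 9exp(-25)) dθ = -9π exp(-25) + 9π.

Therefore ∬_D (18exp(-x^2 - y^2)) dA = -9π exp(-25) + 9π.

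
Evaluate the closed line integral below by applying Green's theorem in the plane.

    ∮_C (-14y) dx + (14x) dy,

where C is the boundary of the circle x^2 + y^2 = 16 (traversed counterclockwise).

Green's theorem converts the closed line integral into a double integral over the enclosed region D:

    ∮_C P dx + Q dy = ∬_D (∂Q/∂x - ∂P/∂y) dA.

Here P = -14y, Q = 14x, so

    ∂Q/∂x = 14,    ∂P/∂y = -14,
    ∂Q/∂x - ∂P/∂y = 28.

D is the region x^2 + y^2 ≤ 16. Evaluating the double integral:

In polar coordinates (x = r cos θ, y = r sin θ, dA = r dr dθ) the integrand becomes 28, so

    ∬_D (28) dA = ∫_0^{2π} ∫_0^{4} (28) · r dr dθ.

Inner (r from 0 to 4): 224.
Outer (θ from 0 to 2π): 448π.

Therefore ∮_C P dx + Q dy = 448π.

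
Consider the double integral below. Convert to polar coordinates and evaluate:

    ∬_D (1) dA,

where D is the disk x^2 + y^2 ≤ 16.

The region D is 0 ≤ r ≤ 4, 0 ≤ θ ≤ 2π in polar coordinates, where x = r cos(θ), y = r sin(θ), and dA = r dr dθ.

Under the substitution, the integrand becomes 1, so

    ∬_D (1) dA = ∫_{0}^{2π} ∫_{0}^{4} (1) · r dr dθ.

Inner integral (in r): ∫_{0}^{4} (1) · r dr = 8.

Outer integral (in θ): ∫_{0}^{2π} (8) dθ = 16π.

Therefore ∬_D (1) dA = 16π.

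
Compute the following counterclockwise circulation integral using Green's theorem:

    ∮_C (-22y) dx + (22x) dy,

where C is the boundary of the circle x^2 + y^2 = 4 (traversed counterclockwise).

Green's theorem converts the closed line integral into a double integral over the enclosed region D:

    ∮_C P dx + Q dy = ∬_D (∂Q/∂x - ∂P/∂y) dA.

Here P = -22y, Q = 22x, so

    ∂Q/∂x = 22,    ∂P/∂y = -22,
    ∂Q/∂x - ∂P/∂y = 44.

D is the region x^2 + y^2 ≤ 4. Evaluating the double integral:

In polar coordinates (x = r cos θ, y = r sin θ, dA = r dr dθ) the integrand becomes 44, so

    ∬_D (44) dA = ∫_0^{2π} ∫_0^{2} (44) · r dr dθ.

Inner (r from 0 to 2): 88.
Outer (θ from 0 to 2π): 176π.

Therefore ∮_C P dx + Q dy = 176π.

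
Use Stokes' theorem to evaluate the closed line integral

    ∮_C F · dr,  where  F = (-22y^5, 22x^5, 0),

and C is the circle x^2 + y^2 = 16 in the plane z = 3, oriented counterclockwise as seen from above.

Let S be the flat disk x^2 + y^2 ≤ 16 in the plane z = 3, with upward unit normal n̂ = ẑ. By Stokes' theorem,

    ∮_C F · dr = ∬_S (∇ × F) · n̂ dS = ∬_D (curl F)_z dA,

where D is the disk x^2 + y^2 ≤ 16.

Compute the curl of F = (-22y^5, 22x^5, 0):
    (∇ × F)_x = ∂F_z/∂y - ∂F_y/∂z = 0,
    (∇ × F)_y = ∂F_x/∂z - ∂F_z/∂x = 0,
    (∇ × F)_z = ∂F_y/∂x - ∂F_x/∂y = 110x^4 + 110y^4.

On z = 3, (curl F)_z = 110x^4 + 110y^4.

Convert to polar (x = r cos θ, y = r sin θ, dA = r dr dθ); the integrand becomes 110r^4(sin(θ)^4 + cos(θ)^4), so

    ∬_D (curl F)_z dA = ∫_0^{2π} ∫_0^{4} (110r^4(sin(θ)^4 + cos(θ)^4)) · r dr dθ.

Inner (r from 0 to 4): 225280sin(θ)^4/3 + 225280cos(θ)^4/3.
Outer (θ from 0 to 2π): 112640π.

Therefore ∮_C F · dr = 112640π.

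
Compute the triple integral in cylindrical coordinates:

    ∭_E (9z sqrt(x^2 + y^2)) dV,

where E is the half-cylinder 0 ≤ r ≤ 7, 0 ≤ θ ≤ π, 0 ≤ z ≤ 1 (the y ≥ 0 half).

In cylindrical coordinates, x = r cos(θ), y = r sin(θ), z = z, and dV = r dr dθ dz.

The integrand becomes 9r z, so

    ∭_E (9z sqrt(x^2 + y^2)) dV = ∫_{0}^{π} ∫_{0}^{7} ∫_{0}^{1} (9r z) · r dz dr dθ.

Inner (z): 9r^2/2.
Middle (r from 0 to 7): 1029/2.
Outer (θ): 1029π/2.

Therefore the triple integral equals 1029π/2.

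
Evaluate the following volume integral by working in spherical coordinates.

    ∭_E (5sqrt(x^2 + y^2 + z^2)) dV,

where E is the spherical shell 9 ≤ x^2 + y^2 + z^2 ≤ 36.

In spherical coordinates, x = ρ sin(φ) cos(θ), y = ρ sin(φ) sin(θ), z = ρ cos(φ), and dV = ρ^2 sin(φ) dρ dφ dθ.

The integrand becomes 5ρ, so

    ∭_E (5sqrt(x^2 + y^2 + z^2)) dV = ∫_{0}^{2π} ∫_{0}^{π} ∫_{3}^{6} (5ρ) · ρ^2 sin(φ) dρ dφ dθ.

Inner (ρ): 6075sin(φ)/4.
Middle (φ): 6075/2.
Outer (θ): 6075π.

Therefore the triple integral equals 6075π.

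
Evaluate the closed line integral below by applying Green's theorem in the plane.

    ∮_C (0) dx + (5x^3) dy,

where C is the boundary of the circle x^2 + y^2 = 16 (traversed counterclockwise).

Green's theorem converts the closed line integral into a double integral over the enclosed region D:

    ∮_C P dx + Q dy = ∬_D (∂Q/∂x - ∂P/∂y) dA.

Here P = 0, Q = 5x^3, so

    ∂Q/∂x = 15x^2,    ∂P/∂y = 0,
    ∂Q/∂x - ∂P/∂y = 15x^2.

D is the region x^2 + y^2 ≤ 16. Evaluating the double integral:

In polar coordinates (x = r cos θ, y = r sin θ, dA = r dr dθ) the integrand becomes 15r^2cos(θ)^2, so

    ∬_D (15x^2) dA = ∫_0^{2π} ∫_0^{4} (15r^2cos(θ)^2) · r dr dθ.

Inner (r from 0 to 4): 960cos(θ)^2.
Outer (θ from 0 to 2π): 960π.

Therefore ∮_C P dx + Q dy = 960π.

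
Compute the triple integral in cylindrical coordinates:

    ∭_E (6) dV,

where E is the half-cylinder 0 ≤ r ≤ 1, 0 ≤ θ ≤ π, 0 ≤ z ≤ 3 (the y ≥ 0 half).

In cylindrical coordinates, x = r cos(θ), y = r sin(θ), z = z, and dV = r dr dθ dz.

The integrand becomes 6, so

    ∭_E (6) dV = ∫_{0}^{π} ∫_{0}^{1} ∫_{0}^{3} (6) · r dz dr dθ.

Inner (z): 18r.
Middle (r from 0 to 1): 9.
Outer (θ): 9π.

Therefore the triple integral equals 9π.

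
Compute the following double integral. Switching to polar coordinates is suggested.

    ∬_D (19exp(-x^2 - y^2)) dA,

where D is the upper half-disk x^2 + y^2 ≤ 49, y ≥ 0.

The region D is 0 ≤ r ≤ 7, 0 ≤ θ ≤ π in polar coordinates, where x = r cos(θ), y = r sin(θ), and dA = r dr dθ.

Under the substitution, the integrand becomes 19exp(-r^2), so

    ∬_D (19exp(-x^2 - y^2)) dA = ∫_{0}^{π} ∫_{0}^{7} (19exp(-r^2)) · r dr dθ.

Inner integral (in r): ∫_{0}^{7} (19exp(-r^2)) · r dr = 19/2 - 19exp(-49)/2.

Outer integral (in θ): ∫_{0}^{π} (19/2 - 19exp(-49)/2) dθ = -19π (1 - exp(49))exp(-49)/2.

Therefore ∬_D (19exp(-x^2 - y^2)) dA = -19π (1 - exp(49))exp(-49)/2.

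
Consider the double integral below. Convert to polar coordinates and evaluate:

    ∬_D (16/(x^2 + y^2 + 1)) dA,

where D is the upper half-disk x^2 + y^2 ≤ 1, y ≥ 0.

The region D is 0 ≤ r ≤ 1, 0 ≤ θ ≤ π in polar coordinates, where x = r cos(θ), y = r sin(θ), and dA = r dr dθ.

Under the substitution, the integrand becomes 16/(r^2 + 1), so

    ∬_D (16/(x^2 + y^2 + 1)) dA = ∫_{0}^{π} ∫_{0}^{1} (16/(r^2 + 1)) · r dr dθ.

Inner integral (in r): ∫_{0}^{1} (16/(r^2 + 1)) · r dr = log(256).

Outer integral (in θ): ∫_{0}^{π} (log(256)) dθ = log(256^π).

Therefore ∬_D (16/(x^2 + y^2 + 1)) dA = log(256^π).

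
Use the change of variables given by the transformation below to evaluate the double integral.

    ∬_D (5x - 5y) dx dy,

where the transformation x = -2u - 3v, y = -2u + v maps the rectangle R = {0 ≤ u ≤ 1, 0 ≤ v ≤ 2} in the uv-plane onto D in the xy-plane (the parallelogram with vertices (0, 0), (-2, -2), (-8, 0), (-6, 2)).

Compute the Jacobian determinant of (x, y) with respect to (u, v):

    ∂(x,y)/∂(u,v) = | -2  -3 | = (-2)(1) - (-3)(-2) = -8.
                   | -2  1 |

Its absolute value is |J| = 8 (the area scaling factor).

Substituting x = -2u - 3v, y = -2u + v into the integrand,

    5x - 5y → -20v,

so the integral becomes

    ∬_R (-20v) · |J| du dv = ∫_0^1 ∫_0^2 (-160v) dv du.

Inner (v): -320.
Outer (u): -320.

Therefore ∬_D (5x - 5y) dx dy = -320.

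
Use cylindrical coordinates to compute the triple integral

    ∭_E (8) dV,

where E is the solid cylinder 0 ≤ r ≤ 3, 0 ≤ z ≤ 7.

In cylindrical coordinates, x = r cos(θ), y = r sin(θ), z = z, and dV = r dr dθ dz.

The integrand becomes 8, so

    ∭_E (8) dV = ∫_{0}^{2π} ∫_{0}^{3} ∫_{0}^{7} (8) · r dz dr dθ.

Inner (z): 56r.
Middle (r from 0 to 3): 252.
Outer (θ): 504π.

Therefore the triple integral equals 504π.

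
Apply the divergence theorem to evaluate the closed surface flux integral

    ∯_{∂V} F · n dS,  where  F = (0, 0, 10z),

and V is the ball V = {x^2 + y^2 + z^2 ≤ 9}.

By the divergence theorem,

    ∯_{∂V} F · n dS = ∭_V (∇ · F) dV.

Compute the divergence:
    ∇ · F = ∂F_x/∂x + ∂F_y/∂y + ∂F_z/∂z = 0 + 0 + 10 = 10.

In spherical coordinates, x = ρ sin(φ) cos(θ), y = ρ sin(φ) sin(θ), z = ρ cos(φ), dV = ρ^2 sin(φ) dρ dφ dθ, with 0 ≤ ρ ≤ 3, 0 ≤ φ ≤ π, 0 ≤ θ ≤ 2π.

The integrand, after substitution and multiplying by the volume element, becomes (10) · ρ^2 sin(φ), so

    ∭_V (∇·F) dV = ∫_0^{2π} ∫_0^{π} ∫_0^{3} (10) · ρ^2 sin(φ) dρ dφ dθ.

Inner (ρ from 0 to 3): 90sin(φ).
Middle (φ from 0 to π): 180.
Outer (θ from 0 to 2π): 360π.

Therefore ∯_{∂V} F · n dS = 360π.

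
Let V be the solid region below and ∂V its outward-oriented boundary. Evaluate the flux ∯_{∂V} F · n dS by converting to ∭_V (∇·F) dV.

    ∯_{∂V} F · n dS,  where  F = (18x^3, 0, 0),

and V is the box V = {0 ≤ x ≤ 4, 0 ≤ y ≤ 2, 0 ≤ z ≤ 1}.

By the divergence theorem,

    ∯_{∂V} F · n dS = ∭_V (∇ · F) dV.

Compute the divergence:
    ∇ · F = ∂F_x/∂x + ∂F_y/∂y + ∂F_z/∂z = 54x^2 + 0 + 0 = 54x^2.

V is a rectangular box, so dV = dx dy dz with 0 ≤ x ≤ 4, 0 ≤ y ≤ 2, 0 ≤ z ≤ 1.

Integrate (54x^2) over V as an iterated integral:

    ∭_V (∇·F) dV = ∫_0^{4} ∫_0^{2} ∫_0^{1} (54x^2) dz dy dx.

Inner (z from 0 to 1): 54x^2.
Middle (y from 0 to 2): 108x^2.
Outer (x from 0 to 4): 2304.

Therefore ∯_{∂V} F · n dS = 2304.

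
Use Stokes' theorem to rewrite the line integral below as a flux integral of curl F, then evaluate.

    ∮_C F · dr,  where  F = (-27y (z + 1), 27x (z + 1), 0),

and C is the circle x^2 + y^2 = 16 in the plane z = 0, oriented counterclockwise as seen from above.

Let S be the flat disk x^2 + y^2 ≤ 16 in the plane z = 0, with upward unit normal n̂ = ẑ. By Stokes' theorem,

    ∮_C F · dr = ∬_S (∇ × F) · n̂ dS = ∬_D (curl F)_z dA,

where D is the disk x^2 + y^2 ≤ 16.

Compute the curl of F = (-27y (z + 1), 27x (z + 1), 0):
    (∇ × F)_x = ∂F_z/∂y - ∂F_y/∂z = -27x,
    (∇ × F)_y = ∂F_x/∂z - ∂F_z/∂x = -27y,
    (∇ × F)_z = ∂F_y/∂x - ∂F_x/∂y = 54z + 54.

On z = 0, (curl F)_z = 54.

Convert to polar (x = r cos θ, y = r sin θ, dA = r dr dθ); the integrand becomes 54, so

    ∬_D (curl F)_z dA = ∫_0^{2π} ∫_0^{4} (54) · r dr dθ.

Inner (r from 0 to 4): 432.
Outer (θ from 0 to 2π): 864π.

Therefore ∮_C F · dr = 864π.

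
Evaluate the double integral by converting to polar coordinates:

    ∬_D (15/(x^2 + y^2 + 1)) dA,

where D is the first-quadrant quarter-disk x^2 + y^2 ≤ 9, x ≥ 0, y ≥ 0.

The region D is 0 ≤ r ≤ 3, 0 ≤ θ ≤ π/2 in polar coordinates, where x = r cos(θ), y = r sin(θ), and dA = r dr dθ.

Under the substitution, the integrand becomes 15/(r^2 + 1), so

    ∬_D (15/(x^2 + y^2 + 1)) dA = ∫_{0}^{π/2} ∫_{0}^{3} (15/(r^2 + 1)) · r dr dθ.

Inner integral (in r): ∫_{0}^{3} (15/(r^2 + 1)) · r dr = 15log(10)/2.

Outer integral (in θ): ∫_{0}^{π/2} (15log(10)/2) dθ = 15π log(10)/4.

Therefore ∬_D (15/(x^2 + y^2 + 1)) dA = 15π log(10)/4.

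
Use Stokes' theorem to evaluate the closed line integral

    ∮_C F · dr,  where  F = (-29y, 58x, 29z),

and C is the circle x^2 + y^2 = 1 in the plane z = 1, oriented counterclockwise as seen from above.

Let S be the flat disk x^2 + y^2 ≤ 1 in the plane z = 1, with upward unit normal n̂ = ẑ. By Stokes' theorem,

    ∮_C F · dr = ∬_S (∇ × F) · n̂ dS = ∬_D (curl F)_z dA,

where D is the disk x^2 + y^2 ≤ 1.

Compute the curl of F = (-29y, 58x, 29z):
    (∇ × F)_x = ∂F_z/∂y - ∂F_y/∂z = 0,
    (∇ × F)_y = ∂F_x/∂z - ∂F_z/∂x = 0,
    (∇ × F)_z = ∂F_y/∂x - ∂F_x/∂y = 87.

On z = 1, (curl F)_z = 87.

Convert to polar (x = r cos θ, y = r sin θ, dA = r dr dθ); the integrand becomes 87, so

    ∬_D (curl F)_z dA = ∫_0^{2π} ∫_0^{1} (87) · r dr dθ.

Inner (r from 0 to 1): 87/2.
Outer (θ from 0 to 2π): 87π.

Therefore ∮_C F · dr = 87π.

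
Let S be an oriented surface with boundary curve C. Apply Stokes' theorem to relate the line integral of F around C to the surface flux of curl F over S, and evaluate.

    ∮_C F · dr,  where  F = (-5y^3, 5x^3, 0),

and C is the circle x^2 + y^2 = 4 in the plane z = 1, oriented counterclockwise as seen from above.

Let S be the flat disk x^2 + y^2 ≤ 4 in the plane z = 1, with upward unit normal n̂ = ẑ. By Stokes' theorem,

    ∮_C F · dr = ∬_S (∇ × F) · n̂ dS = ∬_D (curl F)_z dA,

where D is the disk x^2 + y^2 ≤ 4.

Compute the curl of F = (-5y^3, 5x^3, 0):
    (∇ × F)_x = ∂F_z/∂y - ∂F_y/∂z = 0,
    (∇ × F)_y = ∂F_x/∂z - ∂F_z/∂x = 0,
    (∇ × F)_z = ∂F_y/∂x - ∂F_x/∂y = 15x^2 + 15y^2.

On z = 1, (curl F)_z = 15x^2 + 15y^2.

Convert to polar (x = r cos θ, y = r sin θ, dA = r dr dθ); the integrand becomes 15r^2, so

    ∬_D (curl F)_z dA = ∫_0^{2π} ∫_0^{2} (15r^2) · r dr dθ.

Inner (r from 0 to 2): 60.
Outer (θ from 0 to 2π): 120π.

Therefore ∮_C F · dr = 120π.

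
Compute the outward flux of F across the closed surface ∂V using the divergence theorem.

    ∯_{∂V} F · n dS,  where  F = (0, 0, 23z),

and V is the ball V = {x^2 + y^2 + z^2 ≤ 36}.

By the divergence theorem,

    ∯_{∂V} F · n dS = ∭_V (∇ · F) dV.

Compute the divergence:
    ∇ · F = ∂F_x/∂x + ∂F_y/∂y + ∂F_z/∂z = 0 + 0 + 23 = 23.

In spherical coordinates, x = ρ sin(φ) cos(θ), y = ρ sin(φ) sin(θ), z = ρ cos(φ), dV = ρ^2 sin(φ) dρ dφ dθ, with 0 ≤ ρ ≤ 6, 0 ≤ φ ≤ π, 0 ≤ θ ≤ 2π.

The integrand, after substitution and multiplying by the volume element, becomes (23) · ρ^2 sin(φ), so

    ∭_V (∇·F) dV = ∫_0^{2π} ∫_0^{π} ∫_0^{6} (23) · ρ^2 sin(φ) dρ dφ dθ.

Inner (ρ from 0 to 6): 1656sin(φ).
Middle (φ from 0 to π): 3312.
Outer (θ from 0 to 2π): 6624π.

Therefore ∯_{∂V} F · n dS = 6624π.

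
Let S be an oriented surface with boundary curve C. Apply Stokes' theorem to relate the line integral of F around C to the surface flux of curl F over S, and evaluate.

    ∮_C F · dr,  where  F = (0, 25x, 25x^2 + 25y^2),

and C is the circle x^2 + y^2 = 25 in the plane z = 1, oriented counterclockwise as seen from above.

Let S be the flat disk x^2 + y^2 ≤ 25 in the plane z = 1, with upward unit normal n̂ = ẑ. By Stokes' theorem,

    ∮_C F · dr = ∬_S (∇ × F) · n̂ dS = ∬_D (curl F)_z dA,

where D is the disk x^2 + y^2 ≤ 25.

Compute the curl of F = (0, 25x, 25x^2 + 25y^2):
    (∇ × F)_x = ∂F_z/∂y - ∂F_y/∂z = 50y,
    (∇ × F)_y = ∂F_x/∂z - ∂F_z/∂x = -50x,
    (∇ × F)_z = ∂F_y/∂x - ∂F_x/∂y = 25.

On z = 1, (curl F)_z = 25.

Convert to polar (x = r cos θ, y = r sin θ, dA = r dr dθ); the integrand becomes 25, so

    ∬_D (curl F)_z dA = ∫_0^{2π} ∫_0^{5} (25) · r dr dθ.

Inner (r from 0 to 5): 625/2.
Outer (θ from 0 to 2π): 625π.

Therefore ∮_C F · dr = 625π.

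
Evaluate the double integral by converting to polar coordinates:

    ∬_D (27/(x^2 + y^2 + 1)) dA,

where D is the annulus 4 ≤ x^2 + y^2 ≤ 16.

The region D is 2 ≤ r ≤ 4, 0 ≤ θ ≤ 2π in polar coordinates, where x = r cos(θ), y = r sin(θ), and dA = r dr dθ.

Under the substitution, the integrand becomes 27/(r^2 + 1), so

    ∬_D (27/(x^2 + y^2 + 1)) dA = ∫_{0}^{2π} ∫_{2}^{4} (27/(r^2 + 1)) · r dr dθ.

Inner integral (in r): ∫_{2}^{4} (27/(r^2 + 1)) · r dr = log(9904578032905937sqrt(85)/6103515625).

Outer integral (in θ): ∫_{0}^{2π} (log(9904578032905937sqrt(85)/6103515625)) dθ = log((9904578032905937sqrt(85)/6103515625)^(2π)).

Therefore ∬_D (27/(x^2 + y^2 + 1)) dA = log((9904578032905937sqrt(85)/6103515625)^(2π)).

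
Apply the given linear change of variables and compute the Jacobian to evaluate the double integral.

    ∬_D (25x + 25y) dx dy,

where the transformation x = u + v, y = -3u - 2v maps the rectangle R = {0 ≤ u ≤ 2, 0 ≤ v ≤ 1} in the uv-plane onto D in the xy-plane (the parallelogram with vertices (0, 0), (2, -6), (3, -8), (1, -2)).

Compute the Jacobian determinant of (x, y) with respect to (u, v):

    ∂(x,y)/∂(u,v) = | 1  1 | = (1)(-2) - (1)(-3) = 1.
                   | -3  -2 |

Its absolute value is |J| = 1 (the area scaling factor).

Substituting x = u + v, y = -3u - 2v into the integrand,

    25x + 25y → -50u - 25v,

so the integral becomes

    ∬_R (-50u - 25v) · |J| du dv = ∫_0^2 ∫_0^1 (-50u - 25v) dv du.

Inner (v): -50u - 25/2.
Outer (u): -125.

Therefore ∬_D (25x + 25y) dx dy = -125.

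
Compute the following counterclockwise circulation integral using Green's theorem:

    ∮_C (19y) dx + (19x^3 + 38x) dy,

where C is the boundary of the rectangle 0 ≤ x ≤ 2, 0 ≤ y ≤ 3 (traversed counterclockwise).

Green's theorem converts the closed line integral into a double integral over the enclosed region D:

    ∮_C P dx + Q dy = ∬_D (∂Q/∂x - ∂P/∂y) dA.

Here P = 19y, Q = 19x^3 + 38x, so

    ∂Q/∂x = 57x^2 + 38,    ∂P/∂y = 19,
    ∂Q/∂x - ∂P/∂y = 57x^2 + 19.

D is the region 0 ≤ x ≤ 2, 0 ≤ y ≤ 3. Evaluating the double integral:

    ∬_D (57x^2 + 19) dA = ∫_0^{2} ∫_0^{3} (57x^2 + 19) dy dx.

Inner (y from 0 to 3): 171x^2 + 57.
Outer (x from 0 to 2): 570.

Therefore ∮_C P dx + Q dy = 570.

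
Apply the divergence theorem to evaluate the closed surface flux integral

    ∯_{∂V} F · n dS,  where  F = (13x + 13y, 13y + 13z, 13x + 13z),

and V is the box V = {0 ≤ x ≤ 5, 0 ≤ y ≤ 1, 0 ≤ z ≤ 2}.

By the divergence theorem,

    ∯_{∂V} F · n dS = ∭_V (∇ · F) dV.

Compute the divergence:
    ∇ · F = ∂F_x/∂x + ∂F_y/∂y + ∂F_z/∂z = 13 + 13 + 13 = 39.

V is a rectangular box, so dV = dx dy dz with 0 ≤ x ≤ 5, 0 ≤ y ≤ 1, 0 ≤ z ≤ 2.

Integrate (39) over V as an iterated integral:

    ∭_V (∇·F) dV = ∫_0^{5} ∫_0^{1} ∫_0^{2} (39) dz dy dx.

Inner (z from 0 to 2): 78.
Middle (y from 0 to 1): 78.
Outer (x from 0 to 5): 390.

Therefore ∯_{∂V} F · n dS = 390.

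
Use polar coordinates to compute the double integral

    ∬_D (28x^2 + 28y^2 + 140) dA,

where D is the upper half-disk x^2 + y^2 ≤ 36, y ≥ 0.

The region D is 0 ≤ r ≤ 6, 0 ≤ θ ≤ π in polar coordinates, where x = r cos(θ), y = r sin(θ), and dA = r dr dθ.

Under the substitution, the integrand becomes 28r^2 + 140, so

    ∬_D (28x^2 + 28y^2 + 140) dA = ∫_{0}^{π} ∫_{0}^{6} (28r^2 + 140) · r dr dθ.

Inner integral (in r): ∫_{0}^{6} (28r^2 + 140) · r dr = 11592.

Outer integral (in θ): ∫_{0}^{π} (11592) dθ = 11592π.

Therefore ∬_D (28x^2 + 28y^2 + 140) dA = 11592π.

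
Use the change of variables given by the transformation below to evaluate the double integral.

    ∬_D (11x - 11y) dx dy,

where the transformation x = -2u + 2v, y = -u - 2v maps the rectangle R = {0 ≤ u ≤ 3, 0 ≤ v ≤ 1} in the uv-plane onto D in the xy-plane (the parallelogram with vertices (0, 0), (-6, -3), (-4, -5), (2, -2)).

Compute the Jacobian determinant of (x, y) with respect to (u, v):

    ∂(x,y)/∂(u,v) = | -2  2 | = (-2)(-2) - (2)(-1) = 6.
                   | -1  -2 |

Its absolute value is |J| = 6 (the area scaling factor).

Substituting x = -2u + 2v, y = -u - 2v into the integrand,

    11x - 11y → -11u + 44v,

so the integral becomes

    ∬_R (-11u + 44v) · |J| du dv = ∫_0^3 ∫_0^1 (-66u + 264v) dv du.

Inner (v): 132 - 66u.
Outer (u): 99.

Therefore ∬_D (11x - 11y) dx dy = 99.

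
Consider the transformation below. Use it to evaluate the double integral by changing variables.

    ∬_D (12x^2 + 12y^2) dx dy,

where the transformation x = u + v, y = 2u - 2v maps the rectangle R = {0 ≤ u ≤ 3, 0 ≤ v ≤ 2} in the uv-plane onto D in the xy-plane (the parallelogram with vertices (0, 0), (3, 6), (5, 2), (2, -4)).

Compute the Jacobian determinant of (x, y) with respect to (u, v):

    ∂(x,y)/∂(u,v) = | 1  1 | = (1)(-2) - (1)(2) = -4.
                   | 2  -2 |

Its absolute value is |J| = 4 (the area scaling factor).

Substituting x = u + v, y = 2u - 2v into the integrand,

    12x^2 + 12y^2 → 60u^2 - 72u v + 60v^2,

so the integral becomes

    ∬_R (60u^2 - 72u v + 60v^2) · |J| du dv = ∫_0^3 ∫_0^2 (240u^2 - 288u v + 240v^2) dv du.

Inner (v): 480u^2 - 576u + 640.
Outer (u): 3648.

Therefore ∬_D (12x^2 + 12y^2) dx dy = 3648.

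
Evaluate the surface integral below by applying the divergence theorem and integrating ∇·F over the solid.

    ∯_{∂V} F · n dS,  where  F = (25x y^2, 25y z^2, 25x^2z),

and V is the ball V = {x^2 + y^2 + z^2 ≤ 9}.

By the divergence theorem,

    ∯_{∂V} F · n dS = ∭_V (∇ · F) dV.

Compute the divergence:
    ∇ · F = ∂F_x/∂x + ∂F_y/∂y + ∂F_z/∂z = 25y^2 + 25z^2 + 25x^2 = 25x^2 + 25y^2 + 25z^2.

In spherical coordinates, x = ρ sin(φ) cos(θ), y = ρ sin(φ) sin(θ), z = ρ cos(φ), dV = ρ^2 sin(φ) dρ dφ dθ, with 0 ≤ ρ ≤ 3, 0 ≤ φ ≤ π, 0 ≤ θ ≤ 2π.

The integrand, after substitution and multiplying by the volume element, becomes (25ρ^2) · ρ^2 sin(φ), so

    ∭_V (∇·F) dV = ∫_0^{2π} ∫_0^{π} ∫_0^{3} (25ρ^2) · ρ^2 sin(φ) dρ dφ dθ.

Inner (ρ from 0 to 3): 1215sin(φ).
Middle (φ from 0 to π): 2430.
Outer (θ from 0 to 2π): 4860π.

Therefore ∯_{∂V} F · n dS = 4860π.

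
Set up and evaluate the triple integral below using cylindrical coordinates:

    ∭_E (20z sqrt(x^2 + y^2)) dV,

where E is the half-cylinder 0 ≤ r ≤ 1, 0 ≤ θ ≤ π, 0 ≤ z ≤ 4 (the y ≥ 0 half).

In cylindrical coordinates, x = r cos(θ), y = r sin(θ), z = z, and dV = r dr dθ dz.

The integrand becomes 20r z, so

    ∭_E (20z sqrt(x^2 + y^2)) dV = ∫_{0}^{π} ∫_{0}^{1} ∫_{0}^{4} (20r z) · r dz dr dθ.

Inner (z): 160r^2.
Middle (r from 0 to 1): 160/3.
Outer (θ): 160π/3.

Therefore the triple integral equals 160π/3.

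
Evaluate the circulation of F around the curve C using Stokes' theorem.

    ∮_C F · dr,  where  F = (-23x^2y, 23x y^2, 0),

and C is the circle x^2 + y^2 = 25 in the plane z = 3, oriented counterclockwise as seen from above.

Let S be the flat disk x^2 + y^2 ≤ 25 in the plane z = 3, with upward unit normal n̂ = ẑ. By Stokes' theorem,

    ∮_C F · dr = ∬_S (∇ × F) · n̂ dS = ∬_D (curl F)_z dA,

where D is the disk x^2 + y^2 ≤ 25.

Compute the curl of F = (-23x^2y, 23x y^2, 0):
    (∇ × F)_x = ∂F_z/∂y - ∂F_y/∂z = 0,
    (∇ × F)_y = ∂F_x/∂z - ∂F_z/∂x = 0,
    (∇ × F)_z = ∂F_y/∂x - ∂F_x/∂y = 23x^2 + 23y^2.

On z = 3, (curl F)_z = 23x^2 + 23y^2.

Convert to polar (x = r cos θ, y = r sin θ, dA = r dr dθ); the integrand becomes 23r^2, so

    ∬_D (curl F)_z dA = ∫_0^{2π} ∫_0^{5} (23r^2) · r dr dθ.

Inner (r from 0 to 5): 14375/4.
Outer (θ from 0 to 2π): 14375π/2.

Therefore ∮_C F · dr = 14375π/2.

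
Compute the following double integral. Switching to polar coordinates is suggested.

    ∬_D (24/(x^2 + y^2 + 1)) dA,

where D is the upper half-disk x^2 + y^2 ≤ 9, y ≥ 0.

The region D is 0 ≤ r ≤ 3, 0 ≤ θ ≤ π in polar coordinates, where x = r cos(θ), y = r sin(θ), and dA = r dr dθ.

Under the substitution, the integrand becomes 24/(r^2 + 1), so

    ∬_D (24/(x^2 + y^2 + 1)) dA = ∫_{0}^{π} ∫_{0}^{3} (24/(r^2 + 1)) · r dr dθ.

Inner integral (in r): ∫_{0}^{3} (24/(r^2 + 1)) · r dr = log(1000000000000).

Outer integral (in θ): ∫_{0}^{π} (log(1000000000000)) dθ = log(1000000000000^π).

Therefore ∬_D (24/(x^2 + y^2 + 1)) dA = log(1000000000000^π).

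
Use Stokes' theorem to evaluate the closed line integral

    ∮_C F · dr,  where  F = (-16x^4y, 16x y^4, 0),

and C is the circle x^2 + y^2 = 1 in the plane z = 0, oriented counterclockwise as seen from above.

Let S be the flat disk x^2 + y^2 ≤ 1 in the plane z = 0, with upward unit normal n̂ = ẑ. By Stokes' theorem,

    ∮_C F · dr = ∬_S (∇ × F) · n̂ dS = ∬_D (curl F)_z dA,

where D is the disk x^2 + y^2 ≤ 1.

Compute the curl of F = (-16x^4y, 16x y^4, 0):
    (∇ × F)_x = ∂F_z/∂y - ∂F_y/∂z = 0,
    (∇ × F)_y = ∂F_x/∂z - ∂F_z/∂x = 0,
    (∇ × F)_z = ∂F_y/∂x - ∂F_x/∂y = 16x^4 + 16y^4.

On z = 0, (curl F)_z = 16x^4 + 16y^4.

Convert to polar (x = r cos θ, y = r sin θ, dA = r dr dθ); the integrand becomes 16r^4(sin(θ)^4 + cos(θ)^4), so

    ∬_D (curl F)_z dA = ∫_0^{2π} ∫_0^{1} (16r^4(sin(θ)^4 + cos(θ)^4)) · r dr dθ.

Inner (r from 0 to 1): 8sin(θ)^4/3 + 8cos(θ)^4/3.
Outer (θ from 0 to 2π): 4π.

Therefore ∮_C F · dr = 4π.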